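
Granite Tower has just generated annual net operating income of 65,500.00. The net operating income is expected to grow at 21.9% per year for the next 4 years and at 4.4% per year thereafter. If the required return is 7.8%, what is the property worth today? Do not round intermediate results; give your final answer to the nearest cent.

3648166.79

D_1 = 79844.50000
D_2 = 97330.44550
D_3 = 118645.81306
D_4 = 144629.24613
Terminal value at year 4: TV = D_4×(1+g_2)/(r−g_2) = 150992.93296/0.034 = 4440968.61633
P_0 = D_1/(1+r)^1 + D_2/(1+r)^2 + D_3/(1+r)^3 + D_4/(1+r)^4 + TV/(1+r)^4
    = 74067.25417 + 83755.08612 + 94710.06492 + 107097.93055 + 3288536.45577 = 3648166.79154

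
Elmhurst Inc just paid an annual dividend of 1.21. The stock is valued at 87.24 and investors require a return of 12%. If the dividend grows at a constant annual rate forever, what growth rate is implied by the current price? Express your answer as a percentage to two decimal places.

10.47%

P = D₀(1+g)/(r−g) ⇒ P(r−g) = D₀(1+g) ⇒ g(P+D₀) = P·r − D₀
g = (P·r − D₀)/(P + D₀) = (87.24×0.12 − 1.21) / (87.24 + 1.21) = 0.104678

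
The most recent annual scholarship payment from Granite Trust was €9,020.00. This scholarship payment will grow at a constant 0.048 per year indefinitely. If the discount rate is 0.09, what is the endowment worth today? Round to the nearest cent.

€225070.48

D₁ = D₀ × (1 + g) = €9,020.00 × 1.048 = €9,452.9600
Growing perpetuity: P = D₁ / (r − g) = €9,452.9600 / (0.09 − 0.048) = €225,070.48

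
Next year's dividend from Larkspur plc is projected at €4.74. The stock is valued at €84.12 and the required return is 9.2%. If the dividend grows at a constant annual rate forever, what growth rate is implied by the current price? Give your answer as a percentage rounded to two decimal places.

3.57%

P = D₁/(r−g) ⇒ g = r − D₁/P = 0.092 − €4.74/€84.12 = 0.035652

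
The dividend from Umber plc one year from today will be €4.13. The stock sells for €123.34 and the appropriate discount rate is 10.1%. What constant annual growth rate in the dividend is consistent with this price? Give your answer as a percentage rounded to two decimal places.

6.75%

P = D₁/(r−g) ⇒ g = r − D₁/P = 0.101 − €4.13/€123.34 = 0.067515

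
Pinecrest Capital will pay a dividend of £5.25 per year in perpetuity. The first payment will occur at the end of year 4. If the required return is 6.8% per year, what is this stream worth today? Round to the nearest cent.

£63.38

Value at end of year 3: C / r = £5.25 / 0.068 = £77.2059
Discount to today: PV = £77.2059 / (1 + 0.068)^3 = £77.2059 / 1.218186 = £63.38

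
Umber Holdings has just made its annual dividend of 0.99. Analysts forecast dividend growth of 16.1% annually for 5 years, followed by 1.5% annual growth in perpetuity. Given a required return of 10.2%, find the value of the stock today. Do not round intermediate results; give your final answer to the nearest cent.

20.80

D_1 = 1.14939
D_2 = 1.33444
D_3 = 1.54929
D_4 = 1.79872
D_5 = 2.08832
Terminal value at year 5: TV = D_5×(1+g_2)/(r−g_2) = 2.11964/0.087 = 24.36369
P_0 = D_1/(1+r)^1 + D_2/(1+r)^2 + D_3/(1+r)^3 + D_4/(1+r)^4 + D_5/(1+r)^5 + TV/(1+r)^5
    = 1.04300 + 1.09885 + 1.15768 + 1.21966 + 1.28496 + 14.99116 = 20.79529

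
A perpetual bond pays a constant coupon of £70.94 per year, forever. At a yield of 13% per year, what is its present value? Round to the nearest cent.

Level perpetuity: PV = C / r = £70.94 / 0.13 = £545.69

£545.69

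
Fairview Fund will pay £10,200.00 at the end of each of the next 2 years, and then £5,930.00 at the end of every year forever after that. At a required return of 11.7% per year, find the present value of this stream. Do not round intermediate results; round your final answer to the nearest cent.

PV of 2-year annuity: £10,200.00 × [1 − (1+0.117)^−2] / 0.117 = 17306.71666
Perpetuity value at year 2: £5,930.00 / 0.117 = 50683.76068
PV of perpetuity: 50683.76068 / (1+0.117)^2 = 40622.11071
Total PV = 17306.71666 + 40622.11071 = 57928.82736

£57928.83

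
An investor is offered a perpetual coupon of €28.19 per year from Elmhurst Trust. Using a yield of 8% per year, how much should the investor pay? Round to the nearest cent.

Level perpetuity: PV = C / r = €28.19 / 0.08 = €352.38

€352.38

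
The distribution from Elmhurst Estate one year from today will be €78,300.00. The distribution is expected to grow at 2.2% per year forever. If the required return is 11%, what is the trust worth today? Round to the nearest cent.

€889772.73

Growing perpetuity: P = D₁ / (r − g) = €78,300.0000 / (0.11 − 0.022) = €889,772.73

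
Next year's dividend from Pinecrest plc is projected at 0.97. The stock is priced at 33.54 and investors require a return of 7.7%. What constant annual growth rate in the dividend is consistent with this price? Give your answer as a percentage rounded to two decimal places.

4.81%

P = D₁/(r−g) ⇒ g = r − D₁/P = 0.077 − 0.97/33.54 = 0.048079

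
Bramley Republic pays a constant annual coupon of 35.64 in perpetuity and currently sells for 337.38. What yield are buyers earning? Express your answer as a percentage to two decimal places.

10.56%

P = C/r ⇒ r = C/P = 35.64/337.38 = 0.105638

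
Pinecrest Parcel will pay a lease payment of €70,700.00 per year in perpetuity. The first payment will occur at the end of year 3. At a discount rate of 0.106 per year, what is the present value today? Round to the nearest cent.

€545259.57

Value at end of year 2: C / r = €70,700.00 / 0.106 = €666,981.1321
Discount to today: PV = €666,981.1321 / (1 + 0.106)^2 = €666,981.1321 / 1.223236 = €545,259.57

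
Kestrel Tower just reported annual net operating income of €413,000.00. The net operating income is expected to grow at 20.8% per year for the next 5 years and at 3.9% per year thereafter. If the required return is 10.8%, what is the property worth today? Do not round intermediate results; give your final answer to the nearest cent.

€12275829.32

D_1 = 498904.00000
D_2 = 602676.03200
D_3 = 728032.64666
D_4 = 879463.43716
D_5 = 1062391.83209
Terminal value at year 5: TV = D_5×(1+g_2)/(r−g_2) = 1103825.11354/0.069 = 15997465.41364
P_0 = D_1/(1+r)^1 + D_2/(1+r)^2 + D_3/(1+r)^3 + D_4/(1+r)^4 + D_5/(1+r)^5 + TV/(1+r)^5
    = 450274.36823 + 490912.84912 + 535219.06294 + 583524.03252 + 636188.65639 + 9579710.34767 = 12275829.31687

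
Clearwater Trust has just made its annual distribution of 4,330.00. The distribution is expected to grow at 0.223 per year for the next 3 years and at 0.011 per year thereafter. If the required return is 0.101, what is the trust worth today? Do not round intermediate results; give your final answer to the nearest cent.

D_1 = 5295.59000
D_2 = 6476.50657
D_3 = 7920.76754
Terminal value at year 3: TV = D_3×(1+g_2)/(r−g_2) = 8007.89598/0.09 = 88976.62198
P_0 = D_1/(1+r)^1 + D_2/(1+r)^2 + D_3/(1+r)^3 + TV/(1+r)^3
    = 4809.80018 + 5342.76623 + 5934.78938 + 66667.46732 = 82754.82311

82754.82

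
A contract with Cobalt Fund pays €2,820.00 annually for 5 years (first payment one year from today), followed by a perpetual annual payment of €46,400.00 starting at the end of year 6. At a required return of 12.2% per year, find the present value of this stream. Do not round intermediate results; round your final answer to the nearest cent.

PV of 5-year annuity: €2,820.00 × [1 − (1+0.122)^−5] / 0.122 = 10115.30365
Perpetuity value at year 5: €46,400.00 / 0.122 = 380327.86885
PV of perpetuity: 380327.86885 / (1+0.122)^5 = 213891.66702
Total PV = 10115.30365 + 213891.66702 = 224006.97067

€224006.97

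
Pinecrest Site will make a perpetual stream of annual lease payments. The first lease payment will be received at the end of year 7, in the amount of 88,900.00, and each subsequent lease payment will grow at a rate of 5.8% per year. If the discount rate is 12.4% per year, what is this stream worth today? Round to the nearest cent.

Value at end of year 6: C₁ / (r − g) = 88,900.00 / (0.124 − 0.058) = 1,346,969.6970
Discount to today: PV = 1,346,969.6970 / (1 + 0.124)^6 = 1,346,969.6970 / 2.016498 = 667,974.61

667974.61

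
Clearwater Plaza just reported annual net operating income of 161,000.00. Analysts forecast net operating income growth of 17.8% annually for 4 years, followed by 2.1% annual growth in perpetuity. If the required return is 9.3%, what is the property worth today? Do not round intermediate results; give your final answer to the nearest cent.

D_1 = 189658.00000
D_2 = 223417.12400
D_3 = 263185.37207
D_4 = 310032.36830
Terminal value at year 4: TV = D_4×(1+g_2)/(r−g_2) = 316543.04804/0.072 = 4396431.22271
P_0 = D_1/(1+r)^1 + D_2/(1+r)^2 + D_3/(1+r)^3 + D_4/(1+r)^4 + TV/(1+r)^4
    = 173520.58554 + 187014.86713 + 201558.56677 + 217233.29520 + 3080488.81108 = 3859816.12572

3859816.13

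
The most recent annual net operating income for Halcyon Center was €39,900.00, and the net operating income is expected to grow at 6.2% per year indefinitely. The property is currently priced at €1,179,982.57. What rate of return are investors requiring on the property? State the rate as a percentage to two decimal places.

D₁ = €39,900.00 × 1.062 = €42,373.8000
P = D₁/(r − g) ⇒ r = D₁/P + g = €42,373.8000/€1,179,982.57 + 0.062 = 0.035911 + 0.062 = 0.097911

9.79%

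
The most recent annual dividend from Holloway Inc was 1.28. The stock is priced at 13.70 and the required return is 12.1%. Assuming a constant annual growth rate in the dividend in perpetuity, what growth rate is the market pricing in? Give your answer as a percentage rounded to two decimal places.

2.52%

P = D₀(1+g)/(r−g) ⇒ P(r−g) = D₀(1+g) ⇒ g(P+D₀) = P·r − D₀
g = (P·r − D₀)/(P + D₀) = (13.70×0.121 − 1.28) / (13.70 + 1.28) = 0.025214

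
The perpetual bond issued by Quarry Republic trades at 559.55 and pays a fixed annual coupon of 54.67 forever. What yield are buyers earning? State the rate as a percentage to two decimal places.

P = C/r ⇒ r = C/P = 54.67/559.55 = 0.097704

9.77%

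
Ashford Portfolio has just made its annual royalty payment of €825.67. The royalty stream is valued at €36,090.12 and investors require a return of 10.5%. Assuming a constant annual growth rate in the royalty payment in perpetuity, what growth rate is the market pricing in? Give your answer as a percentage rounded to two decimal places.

P = D₀(1+g)/(r−g) ⇒ P(r−g) = D₀(1+g) ⇒ g(P+D₀) = P·r − D₀
g = (P·r − D₀)/(P + D₀) = (€36,090.12×0.105 − €825.67) / (€36,090.12 + €825.67) = 0.080285

8.03%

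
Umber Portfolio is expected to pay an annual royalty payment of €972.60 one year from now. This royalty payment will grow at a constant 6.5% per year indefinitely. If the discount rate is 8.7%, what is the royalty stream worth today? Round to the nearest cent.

Growing perpetuity: P = D₁ / (r − g) = €972.6000 / (0.087 − 0.065) = €44,209.09

€44209.09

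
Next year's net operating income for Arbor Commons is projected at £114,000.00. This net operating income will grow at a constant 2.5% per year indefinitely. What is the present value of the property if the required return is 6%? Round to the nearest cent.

Growing perpetuity: P = D₁ / (r − g) = £114,000.0000 / (0.06 − 0.025) = £3,257,142.86

£3257142.86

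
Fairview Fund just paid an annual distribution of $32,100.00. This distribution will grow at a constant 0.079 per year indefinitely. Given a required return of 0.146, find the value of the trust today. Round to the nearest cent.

$516953.73

D₁ = D₀ × (1 + g) = $32,100.00 × 1.079 = $34,635.9000
Growing perpetuity: P = D₁ / (r − g) = $34,635.9000 / (0.146 − 0.079) = $516,953.73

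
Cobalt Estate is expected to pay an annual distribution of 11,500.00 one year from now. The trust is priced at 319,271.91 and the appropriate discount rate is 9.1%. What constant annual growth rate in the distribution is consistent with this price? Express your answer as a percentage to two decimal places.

P = D₁/(r−g) ⇒ g = r − D₁/P = 0.091 − 11,500.00/319,271.91 = 0.054981

5.50%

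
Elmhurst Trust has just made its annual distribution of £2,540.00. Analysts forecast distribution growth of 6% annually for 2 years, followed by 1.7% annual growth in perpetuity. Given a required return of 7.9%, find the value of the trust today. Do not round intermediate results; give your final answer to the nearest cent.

D_1 = 2692.40000
D_2 = 2853.94400
Terminal value at year 2: TV = D_2×(1+g_2)/(r−g_2) = 2902.46105/0.062 = 46813.88787
P_0 = D_1/(1+r)^1 + D_2/(1+r)^2 + TV/(1+r)^2
    = 2495.27340 + 2451.33439 + 40209.79150 = 45156.39929

£45156.40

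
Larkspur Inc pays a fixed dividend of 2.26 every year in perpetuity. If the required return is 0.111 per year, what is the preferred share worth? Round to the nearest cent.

Level perpetuity: PV = C / r = 2.26 / 0.111 = 20.36

20.36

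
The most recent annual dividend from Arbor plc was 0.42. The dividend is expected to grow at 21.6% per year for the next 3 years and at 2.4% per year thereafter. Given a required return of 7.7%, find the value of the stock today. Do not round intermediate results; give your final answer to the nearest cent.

13.29

D_1 = 0.51072
D_2 = 0.62104
D_3 = 0.75518
Terminal value at year 3: TV = D_3×(1+g_2)/(r−g_2) = 0.77330/0.053 = 14.59063
P_0 = D_1/(1+r)^1 + D_2/(1+r)^2 + D_3/(1+r)^3 + TV/(1+r)^3
    = 0.47421 + 0.53541 + 0.60451 + 11.67957 = 13.29370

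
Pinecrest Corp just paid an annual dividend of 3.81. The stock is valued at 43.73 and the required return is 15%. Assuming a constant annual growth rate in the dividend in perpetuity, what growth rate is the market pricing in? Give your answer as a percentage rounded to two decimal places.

P = D₀(1+g)/(r−g) ⇒ P(r−g) = D₀(1+g) ⇒ g(P+D₀) = P·r − D₀
g = (P·r − D₀)/(P + D₀) = (43.73×0.15 − 3.81) / (43.73 + 3.81) = 0.057836

5.78%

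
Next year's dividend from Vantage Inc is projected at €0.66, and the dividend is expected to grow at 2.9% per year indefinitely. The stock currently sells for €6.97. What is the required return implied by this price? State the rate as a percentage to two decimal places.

12.37%

P = D₁/(r − g) ⇒ r = D₁/P + g = €0.6600/€6.97 + 0.029 = 0.094692 + 0.029 = 0.123692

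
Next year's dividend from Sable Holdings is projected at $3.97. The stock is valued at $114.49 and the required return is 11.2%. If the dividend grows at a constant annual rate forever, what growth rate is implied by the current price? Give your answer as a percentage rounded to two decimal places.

7.73%

P = D₁/(r−g) ⇒ g = r − D₁/P = 0.112 − $3.97/$114.49 = 0.077324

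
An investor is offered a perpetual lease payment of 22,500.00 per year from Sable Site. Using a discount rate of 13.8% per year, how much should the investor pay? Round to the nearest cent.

Level perpetuity: PV = C / r = 22,500.00 / 0.138 = 163,043.48

163043.48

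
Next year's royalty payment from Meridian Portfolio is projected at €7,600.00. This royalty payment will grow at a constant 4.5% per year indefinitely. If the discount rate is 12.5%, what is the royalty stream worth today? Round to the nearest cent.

Growing perpetuity: P = D₁ / (r − g) = €7,600.0000 / (0.125 − 0.045) = €95,000.00

€95000.00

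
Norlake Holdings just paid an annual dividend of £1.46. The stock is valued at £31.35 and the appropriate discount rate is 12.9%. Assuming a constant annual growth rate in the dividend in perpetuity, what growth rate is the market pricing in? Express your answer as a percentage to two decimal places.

7.88%

P = D₀(1+g)/(r−g) ⇒ P(r−g) = D₀(1+g) ⇒ g(P+D₀) = P·r − D₀
g = (P·r − D₀)/(P + D₀) = (£31.35×0.129 − £1.46) / (£31.35 + £1.46) = 0.078761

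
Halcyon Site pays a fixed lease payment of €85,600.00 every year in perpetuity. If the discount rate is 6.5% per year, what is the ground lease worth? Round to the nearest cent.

Level perpetuity: PV = C / r = €85,600.00 / 0.065 = €1,316,923.08

€1316923.08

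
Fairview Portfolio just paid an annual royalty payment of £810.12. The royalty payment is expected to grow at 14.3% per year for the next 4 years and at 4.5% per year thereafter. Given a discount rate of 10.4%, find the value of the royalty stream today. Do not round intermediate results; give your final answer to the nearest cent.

D_1 = 925.96716
D_2 = 1058.38046
D_3 = 1209.72887
D_4 = 1382.72010
Terminal value at year 4: TV = D_4×(1+g_2)/(r−g_2) = 1444.94250/0.059 = 24490.55090
P_0 = D_1/(1+r)^1 + D_2/(1+r)^2 + D_3/(1+r)^3 + D_4/(1+r)^4 + TV/(1+r)^4
    = 838.73837 + 868.36771 + 899.04375 + 930.80345 + 16486.26441 = 20023.21769

£20023.22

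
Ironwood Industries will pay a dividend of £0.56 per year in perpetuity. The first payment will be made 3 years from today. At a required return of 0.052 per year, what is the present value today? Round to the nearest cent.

£9.73

Value at end of year 2: C / r = £0.56 / 0.052 = £10.7692
Discount to today: PV = £10.7692 / (1 + 0.052)^2 = £10.7692 / 1.106704 = £9.73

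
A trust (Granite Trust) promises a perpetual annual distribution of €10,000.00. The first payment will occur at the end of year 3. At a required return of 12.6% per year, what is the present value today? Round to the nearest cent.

€62596.88

Value at end of year 2: C / r = €10,000.00 / 0.126 = €79,365.0794
Discount to today: PV = €79,365.0794 / (1 + 0.126)^2 = €79,365.0794 / 1.267876 = €62,596.88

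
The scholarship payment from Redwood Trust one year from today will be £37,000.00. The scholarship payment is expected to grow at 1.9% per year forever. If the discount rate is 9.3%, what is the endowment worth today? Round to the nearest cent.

£500000.00

Growing perpetuity: P = D₁ / (r − g) = £37,000.0000 / (0.093 − 0.019) = £500,000.00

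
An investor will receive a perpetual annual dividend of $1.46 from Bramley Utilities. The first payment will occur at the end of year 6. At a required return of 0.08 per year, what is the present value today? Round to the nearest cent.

$12.42

Value at end of year 5: C / r = $1.46 / 0.08 = $18.2500
Discount to today: PV = $18.2500 / (1 + 0.08)^5 = $18.2500 / 1.469328 = $12.42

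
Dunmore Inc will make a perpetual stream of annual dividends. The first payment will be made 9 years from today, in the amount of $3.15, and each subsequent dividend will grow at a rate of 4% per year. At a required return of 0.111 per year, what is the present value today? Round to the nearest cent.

Value at end of year 8: C₁ / (r − g) = $3.15 / (0.111 − 0.04) = $44.3662
Discount to today: PV = $44.3662 / (1 + 0.111)^8 = $44.3662 / 2.321200 = $19.11

$19.11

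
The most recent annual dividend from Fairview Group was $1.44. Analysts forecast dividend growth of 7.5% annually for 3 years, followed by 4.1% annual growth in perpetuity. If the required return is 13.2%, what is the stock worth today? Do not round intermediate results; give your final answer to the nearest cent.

D_1 = 1.54800
D_2 = 1.66410
D_3 = 1.78891
Terminal value at year 3: TV = D_3×(1+g_2)/(r−g_2) = 1.86225/0.091 = 20.46432
P_0 = D_1/(1+r)^1 + D_2/(1+r)^2 + D_3/(1+r)^3 + TV/(1+r)^3
    = 1.36749 + 1.29863 + 1.23324 + 14.10776 = 18.00712

$18.01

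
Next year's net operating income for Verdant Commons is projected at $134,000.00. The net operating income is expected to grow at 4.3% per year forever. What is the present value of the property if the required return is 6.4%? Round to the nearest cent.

Growing perpetuity: P = D₁ / (r − g) = $134,000.0000 / (0.064 − 0.043) = $6,380,952.38

$6380952.38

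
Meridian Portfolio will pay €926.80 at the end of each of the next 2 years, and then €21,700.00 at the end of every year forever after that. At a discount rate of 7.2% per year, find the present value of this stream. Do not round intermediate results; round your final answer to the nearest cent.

€263934.43

PV of 2-year annuity: €926.80 × [1 − (1+0.072)^−2] / 0.072 = 1671.03754
Perpetuity value at year 2: €21,700.00 / 0.072 = 301388.88889
PV of perpetuity: 301388.88889 / (1+0.072)^2 = 262263.38766
Total PV = 1671.03754 + 262263.38766 = 263934.42520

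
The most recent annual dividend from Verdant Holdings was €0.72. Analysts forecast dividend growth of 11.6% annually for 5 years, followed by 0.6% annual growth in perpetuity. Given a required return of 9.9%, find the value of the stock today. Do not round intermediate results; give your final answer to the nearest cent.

D_1 = 0.80352
D_2 = 0.89673
D_3 = 1.00075
D_4 = 1.11684
D_5 = 1.24639
Terminal value at year 5: TV = D_5×(1+g_2)/(r−g_2) = 1.25387/0.093 = 13.48244
P_0 = D_1/(1+r)^1 + D_2/(1+r)^2 + D_3/(1+r)^3 + D_4/(1+r)^4 + D_5/(1+r)^5 + TV/(1+r)^5
    = 0.73114 + 0.74245 + 0.75393 + 0.76559 + 0.77744 + 8.40969 = 12.18024

€12.18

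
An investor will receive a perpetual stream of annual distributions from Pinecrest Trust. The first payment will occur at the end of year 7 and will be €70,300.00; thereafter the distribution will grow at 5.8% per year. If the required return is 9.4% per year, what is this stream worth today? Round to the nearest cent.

Value at end of year 6: C₁ / (r − g) = €70,300.00 / (0.094 − 0.058) = €1,952,777.7778
Discount to today: PV = €1,952,777.7778 / (1 + 0.094)^6 = €1,952,777.7778 / 1.714368 = €1,139,066.01

€1139066.01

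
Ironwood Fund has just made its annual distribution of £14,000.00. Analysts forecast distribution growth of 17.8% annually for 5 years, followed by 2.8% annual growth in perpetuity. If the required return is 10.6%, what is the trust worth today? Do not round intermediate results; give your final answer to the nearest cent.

D_1 = 16492.00000
D_2 = 19427.57600
D_3 = 22885.68453
D_4 = 26959.33637
D_5 = 31758.09825
Terminal value at year 5: TV = D_5×(1+g_2)/(r−g_2) = 32647.32500/0.078 = 418555.44871
P_0 = D_1/(1+r)^1 + D_2/(1+r)^2 + D_3/(1+r)^3 + D_4/(1+r)^4 + D_5/(1+r)^5 + TV/(1+r)^5
    = 14911.39241 + 15882.11596 + 16916.03309 + 18017.25767 + 19190.17137 + 252916.61757 = 337833.58808

£337833.59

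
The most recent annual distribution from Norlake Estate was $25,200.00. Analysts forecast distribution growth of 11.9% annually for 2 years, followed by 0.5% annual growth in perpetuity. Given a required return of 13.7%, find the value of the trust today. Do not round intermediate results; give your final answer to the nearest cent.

$235046.37

D_1 = 28198.80000
D_2 = 31554.45720
Terminal value at year 2: TV = D_2×(1+g_2)/(r−g_2) = 31712.22949/0.132 = 240244.16277
P_0 = D_1/(1+r)^1 + D_2/(1+r)^2 + TV/(1+r)^2
    = 24801.05541 + 24408.42656 + 185836.88406 = 235046.36604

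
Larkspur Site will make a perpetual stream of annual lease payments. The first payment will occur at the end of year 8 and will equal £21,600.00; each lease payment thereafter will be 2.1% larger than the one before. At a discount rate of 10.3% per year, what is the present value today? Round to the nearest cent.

Value at end of year 7: C₁ / (r − g) = £21,600.00 / (0.103 − 0.021) = £263,414.6341
Discount to today: PV = £263,414.6341 / (1 + 0.103)^7 = £263,414.6341 / 1.986226 = £132,620.70

£132620.70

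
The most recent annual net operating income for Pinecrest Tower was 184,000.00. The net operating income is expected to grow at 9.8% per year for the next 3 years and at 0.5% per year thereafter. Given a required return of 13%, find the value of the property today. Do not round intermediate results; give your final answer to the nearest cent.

1878527.68

D_1 = 202032.00000
D_2 = 221831.13600
D_3 = 243570.58733
Terminal value at year 3: TV = D_3×(1+g_2)/(r−g_2) = 244788.44026/0.125 = 1958307.52212
P_0 = D_1/(1+r)^1 + D_2/(1+r)^2 + D_3/(1+r)^3 + TV/(1+r)^3
    = 178789.38053 + 173726.31843 + 168806.63507 + 1357205.34599 = 1878527.68003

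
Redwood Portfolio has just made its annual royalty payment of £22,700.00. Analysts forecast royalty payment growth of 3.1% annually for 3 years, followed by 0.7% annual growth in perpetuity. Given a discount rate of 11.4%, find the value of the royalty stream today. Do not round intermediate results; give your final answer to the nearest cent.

£227799.54

D_1 = 23403.70000
D_2 = 24129.21470
D_3 = 24877.22036
Terminal value at year 3: TV = D_3×(1+g_2)/(r−g_2) = 25051.36090/0.107 = 234124.86821
P_0 = D_1/(1+r)^1 + D_2/(1+r)^2 + D_3/(1+r)^3 + TV/(1+r)^3
    = 21008.70736 + 19443.42665 + 17994.76919 + 169352.64088 = 227799.54408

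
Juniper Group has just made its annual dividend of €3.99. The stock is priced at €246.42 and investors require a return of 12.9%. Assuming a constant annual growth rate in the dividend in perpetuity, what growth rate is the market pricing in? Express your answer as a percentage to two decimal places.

P = D₀(1+g)/(r−g) ⇒ P(r−g) = D₀(1+g) ⇒ g(P+D₀) = P·r − D₀
g = (P·r − D₀)/(P + D₀) = (€246.42×0.129 − €3.99) / (€246.42 + €3.99) = 0.111011

11.10%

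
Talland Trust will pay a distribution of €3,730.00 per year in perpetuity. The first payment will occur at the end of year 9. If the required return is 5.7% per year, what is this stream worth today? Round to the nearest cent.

€41998.53

Value at end of year 8: C / r = €3,730.00 / 0.057 = €65,438.5965
Discount to today: PV = €65,438.5965 / (1 + 0.057)^8 = €65,438.5965 / 1.558116 = €41,998.53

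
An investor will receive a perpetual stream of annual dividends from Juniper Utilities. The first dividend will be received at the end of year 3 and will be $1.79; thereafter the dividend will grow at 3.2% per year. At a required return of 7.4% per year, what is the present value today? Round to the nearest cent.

Value at end of year 2: C₁ / (r − g) = $1.79 / (0.074 − 0.032) = $42.6190
Discount to today: PV = $42.6190 / (1 + 0.074)^2 = $42.6190 / 1.153476 = $36.95

$36.95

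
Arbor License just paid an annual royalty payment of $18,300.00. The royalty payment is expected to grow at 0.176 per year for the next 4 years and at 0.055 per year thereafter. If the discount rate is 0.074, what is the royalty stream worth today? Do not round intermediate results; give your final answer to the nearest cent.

D_1 = 21520.80000
D_2 = 25308.46080
D_3 = 29762.74990
D_4 = 35000.99388
Terminal value at year 4: TV = D_4×(1+g_2)/(r−g_2) = 36926.04855/0.019 = 1943476.23931
P_0 = D_1/(1+r)^1 + D_2/(1+r)^2 + D_3/(1+r)^3 + D_4/(1+r)^4 + TV/(1+r)^4
    = 20037.98883 + 21941.03805 + 24024.82378 + 26306.51096 + 1460703.63465 = 1553013.99626

$1553014.00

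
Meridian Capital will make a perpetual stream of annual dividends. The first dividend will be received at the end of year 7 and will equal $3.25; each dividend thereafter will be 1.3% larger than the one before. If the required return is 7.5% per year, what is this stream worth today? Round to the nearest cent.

Value at end of year 6: C₁ / (r − g) = $3.25 / (0.075 − 0.013) = $52.4194
Discount to today: PV = $52.4194 / (1 + 0.075)^6 = $52.4194 / 1.543302 = $33.97

$33.97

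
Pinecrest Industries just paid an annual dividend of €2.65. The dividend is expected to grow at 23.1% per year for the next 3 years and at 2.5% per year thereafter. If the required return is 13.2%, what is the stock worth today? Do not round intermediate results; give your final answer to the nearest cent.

€42.07

D_1 = 3.26215
D_2 = 4.01571
D_3 = 4.94333
Terminal value at year 3: TV = D_3×(1+g_2)/(r−g_2) = 5.06692/0.107 = 47.35438
P_0 = D_1/(1+r)^1 + D_2/(1+r)^2 + D_3/(1+r)^3 + TV/(1+r)^3
    = 2.88176 + 3.13378 + 3.40785 + 32.64531 = 42.06871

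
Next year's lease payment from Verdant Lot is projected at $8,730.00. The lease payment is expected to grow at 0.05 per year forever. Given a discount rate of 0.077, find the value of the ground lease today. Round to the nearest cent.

Growing perpetuity: P = D₁ / (r − g) = $8,730.0000 / (0.077 − 0.05) = $323,333.33

$323333.33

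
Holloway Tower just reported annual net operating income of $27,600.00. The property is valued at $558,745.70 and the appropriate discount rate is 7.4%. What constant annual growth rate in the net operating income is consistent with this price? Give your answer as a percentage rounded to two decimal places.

2.34%

P = D₀(1+g)/(r−g) ⇒ P(r−g) = D₀(1+g) ⇒ g(P+D₀) = P·r − D₀
g = (P·r − D₀)/(P + D₀) = ($558,745.70×0.074 − $27,600.00) / ($558,745.70 + $27,600.00) = 0.023446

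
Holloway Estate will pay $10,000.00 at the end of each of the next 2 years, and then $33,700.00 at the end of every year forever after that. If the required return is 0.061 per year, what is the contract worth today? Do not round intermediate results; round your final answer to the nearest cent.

$509068.42

PV of 2-year annuity: $10,000.00 × [1 − (1+0.061)^−2] / 0.061 = 18308.26644
Perpetuity value at year 2: $33,700.00 / 0.061 = 552459.01639
PV of perpetuity: 552459.01639 / (1+0.061)^2 = 490760.15851
Total PV = 18308.26644 + 490760.15851 = 509068.42494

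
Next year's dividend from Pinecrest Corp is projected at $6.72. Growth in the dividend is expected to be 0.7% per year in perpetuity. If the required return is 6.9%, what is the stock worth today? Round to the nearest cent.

Growing perpetuity: P = D₁ / (r − g) = $6.7200 / (0.069 − 0.007) = $108.39

$108.39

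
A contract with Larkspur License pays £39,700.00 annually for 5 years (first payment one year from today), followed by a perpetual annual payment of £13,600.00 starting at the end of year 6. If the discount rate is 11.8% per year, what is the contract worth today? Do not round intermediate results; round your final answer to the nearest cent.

PV of 5-year annuity: £39,700.00 × [1 − (1+0.118)^−5] / 0.118 = 143821.51925
Perpetuity value at year 5: £13,600.00 / 0.118 = 115254.23729
PV of perpetuity: 115254.23729 / (1+0.118)^5 = 65985.40450
Total PV = 143821.51925 + 65985.40450 = 209806.92375

£209806.92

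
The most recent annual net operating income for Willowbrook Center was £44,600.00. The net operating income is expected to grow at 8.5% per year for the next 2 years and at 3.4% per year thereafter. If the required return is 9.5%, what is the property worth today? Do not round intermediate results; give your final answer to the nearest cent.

D_1 = 48391.00000
D_2 = 52504.23500
Terminal value at year 2: TV = D_2×(1+g_2)/(r−g_2) = 54289.37899/0.061 = 889989.81951
P_0 = D_1/(1+r)^1 + D_2/(1+r)^2 + TV/(1+r)^2
    = 44192.69406 + 43789.10782 + 742261.27021 = 830243.07209

£830243.07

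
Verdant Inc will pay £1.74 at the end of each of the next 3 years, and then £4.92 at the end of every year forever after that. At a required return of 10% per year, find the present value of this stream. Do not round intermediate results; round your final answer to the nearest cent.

PV of 3-year annuity: £1.74 × [1 − (1+0.1)^−3] / 0.1 = 4.32712
Perpetuity value at year 3: £4.92 / 0.1 = 49.20000
PV of perpetuity: 49.20000 / (1+0.1)^3 = 36.96469
Total PV = 4.32712 + 36.96469 = 41.29181

£41.29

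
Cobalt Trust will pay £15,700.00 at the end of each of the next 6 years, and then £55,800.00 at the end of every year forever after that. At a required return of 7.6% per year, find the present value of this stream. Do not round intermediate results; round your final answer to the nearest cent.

PV of 6-year annuity: £15,700.00 × [1 − (1+0.076)^−6] / 0.076 = 73468.41139
Perpetuity value at year 6: £55,800.00 / 0.076 = 734210.52632
PV of perpetuity: 734210.52632 / (1+0.076)^6 = 473093.49729
Total PV = 73468.41139 + 473093.49729 = 546561.90868

£546561.91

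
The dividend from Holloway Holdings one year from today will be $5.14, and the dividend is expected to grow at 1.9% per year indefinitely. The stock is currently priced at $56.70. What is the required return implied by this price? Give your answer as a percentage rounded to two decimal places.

P = D₁/(r − g) ⇒ r = D₁/P + g = $5.1400/$56.70 + 0.019 = 0.090653 + 0.019 = 0.109653

10.97%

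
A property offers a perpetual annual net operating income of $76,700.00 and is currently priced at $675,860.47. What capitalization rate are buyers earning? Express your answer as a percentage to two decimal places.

11.35%

P = C/r ⇒ r = C/P = $76,700.00/$675,860.47 = 0.113485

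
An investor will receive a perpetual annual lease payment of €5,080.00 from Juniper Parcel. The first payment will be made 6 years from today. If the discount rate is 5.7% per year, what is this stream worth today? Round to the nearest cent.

€67548.22

Value at end of year 5: C / r = €5,080.00 / 0.057 = €89,122.8070
Discount to today: PV = €89,122.8070 / (1 + 0.057)^5 = €89,122.8070 / 1.319395 = €67,548.22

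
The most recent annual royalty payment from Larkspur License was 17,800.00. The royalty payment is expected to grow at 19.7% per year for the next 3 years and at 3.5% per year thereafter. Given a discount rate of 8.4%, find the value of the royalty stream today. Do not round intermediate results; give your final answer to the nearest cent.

571569.90

D_1 = 21306.60000
D_2 = 25504.00020
D_3 = 30528.28824
Terminal value at year 3: TV = D_3×(1+g_2)/(r−g_2) = 31596.77833/0.049 = 644832.21077
P_0 = D_1/(1+r)^1 + D_2/(1+r)^2 + D_3/(1+r)^3 + TV/(1+r)^3
    = 19655.53506 + 21704.49766 + 23967.05138 + 506242.81998 = 571569.90407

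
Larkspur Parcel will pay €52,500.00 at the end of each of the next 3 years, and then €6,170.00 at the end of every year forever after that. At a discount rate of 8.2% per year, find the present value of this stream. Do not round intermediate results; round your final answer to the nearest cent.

€194211.24

PV of 3-year annuity: €52,500.00 × [1 − (1+0.082)^−3] / 0.082 = 134810.81530
Perpetuity value at year 3: €6,170.00 / 0.082 = 75243.90244
PV of perpetuity: 75243.90244 / (1+0.082)^3 = 59400.42186
Total PV = 134810.81530 + 59400.42186 = 194211.23716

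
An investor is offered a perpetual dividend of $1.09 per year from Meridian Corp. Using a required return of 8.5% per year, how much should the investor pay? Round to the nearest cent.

$12.82

Level perpetuity: PV = C / r = $1.09 / 0.085 = $12.82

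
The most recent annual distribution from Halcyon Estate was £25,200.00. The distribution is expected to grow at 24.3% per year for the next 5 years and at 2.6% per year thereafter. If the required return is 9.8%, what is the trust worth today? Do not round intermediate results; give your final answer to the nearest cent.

D_1 = 31323.60000
D_2 = 38935.23480
D_3 = 48396.49686
D_4 = 60156.84559
D_5 = 74774.95907
Terminal value at year 5: TV = D_5×(1+g_2)/(r−g_2) = 76719.10801/0.072 = 1065543.16677
P_0 = D_1/(1+r)^1 + D_2/(1+r)^2 + D_3/(1+r)^3 + D_4/(1+r)^4 + D_5/(1+r)^5 + TV/(1+r)^5
    = 28527.86885 + 32295.21037 + 36560.06055 + 41388.11955 + 46853.76375 + 667666.13350 = 853291.15657

£853291.16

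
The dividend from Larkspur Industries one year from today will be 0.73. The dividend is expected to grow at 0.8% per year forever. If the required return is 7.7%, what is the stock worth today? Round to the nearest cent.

Growing perpetuity: P = D₁ / (r − g) = 0.7300 / (0.077 − 0.008) = 10.58

10.58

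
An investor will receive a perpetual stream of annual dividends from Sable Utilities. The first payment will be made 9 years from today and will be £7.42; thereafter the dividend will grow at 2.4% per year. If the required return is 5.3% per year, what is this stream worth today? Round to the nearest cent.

£169.27

Value at end of year 8: C₁ / (r − g) = £7.42 / (0.053 − 0.024) = £255.8621
Discount to today: PV = £255.8621 / (1 + 0.053)^8 = £255.8621 / 1.511565 = £169.27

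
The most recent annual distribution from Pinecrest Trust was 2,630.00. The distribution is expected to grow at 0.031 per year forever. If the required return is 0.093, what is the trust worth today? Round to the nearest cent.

43734.35

D₁ = D₀ × (1 + g) = 2,630.00 × 1.031 = 2,711.5300
Growing perpetuity: P = D₁ / (r − g) = 2,711.5300 / (0.093 − 0.031) = 43,734.35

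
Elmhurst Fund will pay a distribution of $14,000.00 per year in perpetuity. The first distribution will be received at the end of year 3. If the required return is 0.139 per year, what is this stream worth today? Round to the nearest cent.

Value at end of year 2: C / r = $14,000.00 / 0.139 = $100,719.4245
Discount to today: PV = $100,719.4245 / (1 + 0.139)^2 = $100,719.4245 / 1.297321 = $77,636.47

$77636.47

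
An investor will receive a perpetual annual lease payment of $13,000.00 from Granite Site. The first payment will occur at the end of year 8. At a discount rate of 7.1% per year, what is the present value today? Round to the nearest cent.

$113281.43

Value at end of year 7: C / r = $13,000.00 / 0.071 = $183,098.5915
Discount to today: PV = $183,098.5915 / (1 + 0.071)^7 = $183,098.5915 / 1.616316 = $113,281.43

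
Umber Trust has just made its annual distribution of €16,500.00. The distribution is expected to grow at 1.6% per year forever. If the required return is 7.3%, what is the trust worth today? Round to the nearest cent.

€294105.26

D₁ = D₀ × (1 + g) = €16,500.00 × 1.016 = €16,764.0000
Growing perpetuity: P = D₁ / (r − g) = €16,764.0000 / (0.073 − 0.016) = €294,105.26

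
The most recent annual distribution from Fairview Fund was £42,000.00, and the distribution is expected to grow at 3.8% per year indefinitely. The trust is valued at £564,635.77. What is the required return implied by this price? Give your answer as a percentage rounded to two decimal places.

D₁ = £42,000.00 × 1.038 = £43,596.0000
P = D₁/(r − g) ⇒ r = D₁/P + g = £43,596.0000/£564,635.77 + 0.038 = 0.077211 + 0.038 = 0.115211

11.52%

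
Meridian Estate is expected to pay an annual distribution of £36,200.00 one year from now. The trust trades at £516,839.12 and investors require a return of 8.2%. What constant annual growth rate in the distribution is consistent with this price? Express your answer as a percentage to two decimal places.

P = D₁/(r−g) ⇒ g = r − D₁/P = 0.082 − £36,200.00/£516,839.12 = 0.011959

1.20%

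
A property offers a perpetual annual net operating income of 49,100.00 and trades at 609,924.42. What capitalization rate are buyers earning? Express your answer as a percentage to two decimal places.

8.05%

P = C/r ⇒ r = C/P = 49,100.00/609,924.42 = 0.080502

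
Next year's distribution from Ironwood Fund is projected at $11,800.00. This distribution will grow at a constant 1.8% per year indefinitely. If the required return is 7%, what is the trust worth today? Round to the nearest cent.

$226923.08

Growing perpetuity: P = D₁ / (r − g) = $11,800.0000 / (0.07 − 0.018) = $226,923.08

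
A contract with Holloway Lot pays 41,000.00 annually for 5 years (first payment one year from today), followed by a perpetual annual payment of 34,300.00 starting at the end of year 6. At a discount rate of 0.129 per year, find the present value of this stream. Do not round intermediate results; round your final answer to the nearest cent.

PV of 5-year annuity: 41,000.00 × [1 − (1+0.129)^−5] / 0.129 = 144559.03390
Perpetuity value at year 5: 34,300.00 / 0.129 = 265891.47287
PV of perpetuity: 265891.47287 / (1+0.129)^5 = 144955.50061
Total PV = 144559.03390 + 144955.50061 = 289514.53451

289514.53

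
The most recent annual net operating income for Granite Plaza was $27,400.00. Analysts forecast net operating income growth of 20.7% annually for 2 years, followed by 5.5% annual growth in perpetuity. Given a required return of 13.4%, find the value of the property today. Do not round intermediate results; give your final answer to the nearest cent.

$474743.09

D_1 = 33071.80000
D_2 = 39917.66260
Terminal value at year 2: TV = D_2×(1+g_2)/(r−g_2) = 42113.13404/0.079 = 533077.64611
P_0 = D_1/(1+r)^1 + D_2/(1+r)^2 + TV/(1+r)^2
    = 29163.84480 + 31041.23516 + 414538.01383 = 474743.09379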